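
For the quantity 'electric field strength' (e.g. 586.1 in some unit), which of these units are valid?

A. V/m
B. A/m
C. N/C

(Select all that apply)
A, C

electric field strength has SI base units: kg * m / (A * s^3)

Checking each option against kg * m / (A * s^3):
  A. V/m: ✓ matches
  B. A/m: ✗ does not match
  C. N/C: ✓ matches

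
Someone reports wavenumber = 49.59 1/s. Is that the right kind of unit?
No

wavenumber has SI base units: 1 / m
1/s does NOT reduce to 1 / m; a valid unit for wavenumber would be e.g. 1/m.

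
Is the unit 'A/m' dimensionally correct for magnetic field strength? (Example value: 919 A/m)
Yes

magnetic field strength has SI base units: A / m
A/m reduces to the same SI base units, so it is a valid unit for magnetic field strength.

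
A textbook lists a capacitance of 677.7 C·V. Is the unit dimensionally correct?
No

capacitance has SI base units: A^2 * s^4 / (kg * m^2)
C·V does NOT reduce to A^2 * s^4 / (kg * m^2); a valid unit for capacitance would be e.g. F.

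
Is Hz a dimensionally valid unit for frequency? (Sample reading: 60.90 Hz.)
Yes

frequency has SI base units: 1 / s
Hz reduces to the same SI base units, so it is a valid unit for frequency.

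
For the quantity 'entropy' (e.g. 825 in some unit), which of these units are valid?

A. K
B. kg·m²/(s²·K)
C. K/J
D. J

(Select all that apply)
B

entropy has SI base units: kg * m^2 / (s^2 * K)

Checking each option against kg * m^2 / (s^2 * K):
  A. K: ✗ does not match
  B. kg·m²/(s²·K): ✓ matches
  C. K/J: ✗ does not match
  D. J: ✗ does not match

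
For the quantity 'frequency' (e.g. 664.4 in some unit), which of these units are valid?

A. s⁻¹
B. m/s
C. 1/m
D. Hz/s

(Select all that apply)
A

frequency has SI base units: 1 / s

Checking each option against 1 / s:
  A. s⁻¹: ✓ matches
  B. m/s: ✗ does not match
  C. 1/m: ✗ does not match
  D. Hz/s: ✗ does not match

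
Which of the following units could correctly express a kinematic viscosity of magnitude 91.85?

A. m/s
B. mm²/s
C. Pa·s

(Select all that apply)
B

kinematic viscosity has SI base units: m^2 / s

Checking each option against m^2 / s:
  A. m/s: ✗ does not match
  B. mm²/s: ✓ matches
  C. Pa·s: ✗ does not match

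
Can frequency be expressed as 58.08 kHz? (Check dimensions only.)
Yes

frequency has SI base units: 1 / s
kHz reduces to the same SI base units, so it is a valid unit for frequency.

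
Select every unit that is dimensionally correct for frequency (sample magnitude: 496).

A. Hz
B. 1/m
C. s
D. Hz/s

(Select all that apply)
A

frequency has SI base units: 1 / s

Checking each option against 1 / s:
  A. Hz: ✓ matches
  B. 1/m: ✗ does not match
  C. s: ✗ does not match
  D. Hz/s: ✗ does not match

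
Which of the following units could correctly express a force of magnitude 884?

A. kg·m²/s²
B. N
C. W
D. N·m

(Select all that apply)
B

force has SI base units: kg * m / s^2

Checking each option against kg * m / s^2:
  A. kg·m²/s²: ✗ does not match
  B. N: ✓ matches
  C. W: ✗ does not match
  D. N·m: ✗ does not match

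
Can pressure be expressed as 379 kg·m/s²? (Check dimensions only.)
No

pressure has SI base units: kg / (m * s^2)
kg·m/s² does NOT reduce to kg / (m * s^2); a valid unit for pressure would be e.g. Pa.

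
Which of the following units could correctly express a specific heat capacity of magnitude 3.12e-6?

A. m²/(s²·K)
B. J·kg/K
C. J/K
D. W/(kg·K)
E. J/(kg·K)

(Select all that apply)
A, E

specific heat capacity has SI base units: m^2 / (s^2 * K)

Checking each option against m^2 / (s^2 * K):
  A. m²/(s²·K): ✓ matches
  B. J·kg/K: ✗ does not match
  C. J/K: ✗ does not match
  D. W/(kg·K): ✗ does not match
  E. J/(kg·K): ✓ matches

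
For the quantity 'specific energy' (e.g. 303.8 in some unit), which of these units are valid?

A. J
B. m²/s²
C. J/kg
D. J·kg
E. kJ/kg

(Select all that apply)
B, C, E

specific energy has SI base units: m^2 / s^2

Checking each option against m^2 / s^2:
  A. J: ✗ does not match
  B. m²/s²: ✓ matches
  C. J/kg: ✓ matches
  D. J·kg: ✗ does not match
  E. kJ/kg: ✓ matches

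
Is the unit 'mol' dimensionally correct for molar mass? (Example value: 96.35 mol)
No

molar mass has SI base units: kg / mol
mol does NOT reduce to kg / mol; a valid unit for molar mass would be e.g. kg/mol.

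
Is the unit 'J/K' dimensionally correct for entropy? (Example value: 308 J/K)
Yes

entropy has SI base units: kg * m^2 / (s^2 * K)
J/K reduces to the same SI base units, so it is a valid unit for entropy.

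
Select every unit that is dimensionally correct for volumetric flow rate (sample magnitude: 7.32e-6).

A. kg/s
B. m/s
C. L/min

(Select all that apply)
C

volumetric flow rate has SI base units: m^3 / s

Checking each option against m^3 / s:
  A. kg/s: ✗ does not match
  B. m/s: ✗ does not match
  C. L/min: ✓ matches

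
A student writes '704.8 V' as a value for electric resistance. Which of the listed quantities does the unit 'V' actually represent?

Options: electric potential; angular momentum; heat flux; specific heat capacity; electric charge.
electric potential

electric resistance should have units dimensionally equivalent to kg * m^2 / (A^2 * s^3) (e.g. Ω).
The given unit 'V' reduces to kg * m^2 / (A * s^3). Of the listed options, that is the dimensionality of electric potential.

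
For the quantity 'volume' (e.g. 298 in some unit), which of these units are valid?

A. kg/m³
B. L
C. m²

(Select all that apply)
B

volume has SI base units: m^3

Checking each option against m^3:
  A. kg/m³: ✗ does not match
  B. L: ✓ matches
  C. m²: ✗ does not match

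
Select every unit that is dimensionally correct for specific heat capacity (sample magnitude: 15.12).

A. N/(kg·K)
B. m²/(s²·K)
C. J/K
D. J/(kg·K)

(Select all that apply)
B, D

specific heat capacity has SI base units: m^2 / (s^2 * K)

Checking each option against m^2 / (s^2 * K):
  A. N/(kg·K): ✗ does not match
  B. m²/(s²·K): ✓ matches
  C. J/K: ✗ does not match
  D. J/(kg·K): ✓ matches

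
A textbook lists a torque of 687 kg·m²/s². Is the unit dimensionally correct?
Yes

torque has SI base units: kg * m^2 / s^2
kg·m²/s² reduces to the same SI base units, so it is a valid unit for torque.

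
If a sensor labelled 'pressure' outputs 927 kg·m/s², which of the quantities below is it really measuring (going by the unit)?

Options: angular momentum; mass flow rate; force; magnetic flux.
force

pressure should have units dimensionally equivalent to kg / (m * s^2) (e.g. Pa).
The given unit 'kg·m/s²' reduces to kg * m / s^2. Of the listed options, that is the dimensionality of force.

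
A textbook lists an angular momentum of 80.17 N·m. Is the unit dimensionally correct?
No

angular momentum has SI base units: kg * m^2 / s
N·m does NOT reduce to kg * m^2 / s; a valid unit for angular momentum would be e.g. kg·m²/s.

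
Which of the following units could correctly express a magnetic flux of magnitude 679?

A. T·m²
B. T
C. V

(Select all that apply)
A

magnetic flux has SI base units: kg * m^2 / (A * s^2)

Checking each option against kg * m^2 / (A * s^2):
  A. T·m²: ✓ matches
  B. T: ✗ does not match
  C. V: ✗ does not match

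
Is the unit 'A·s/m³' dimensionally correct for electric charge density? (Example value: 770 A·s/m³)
Yes

electric charge density has SI base units: A * s / m^3
A·s/m³ reduces to the same SI base units, so it is a valid unit for electric charge density.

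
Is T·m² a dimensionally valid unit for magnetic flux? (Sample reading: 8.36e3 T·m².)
Yes

magnetic flux has SI base units: kg * m^2 / (A * s^2)
T·m² reduces to the same SI base units, so it is a valid unit for magnetic flux.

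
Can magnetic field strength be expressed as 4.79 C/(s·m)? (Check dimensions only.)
Yes

magnetic field strength has SI base units: A / m
C/(s·m) reduces to the same SI base units, so it is a valid unit for magnetic field strength.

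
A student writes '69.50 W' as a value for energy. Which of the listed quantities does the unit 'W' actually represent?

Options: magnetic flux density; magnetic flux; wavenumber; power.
power

energy should have units dimensionally equivalent to kg * m^2 / s^2 (e.g. J).
The given unit 'W' reduces to kg * m^2 / s^3. Of the listed options, that is the dimensionality of power.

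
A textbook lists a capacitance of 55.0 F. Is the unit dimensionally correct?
Yes

capacitance has SI base units: A^2 * s^4 / (kg * m^2)
F reduces to the same SI base units, so it is a valid unit for capacitance.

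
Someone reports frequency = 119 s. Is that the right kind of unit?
No

frequency has SI base units: 1 / s
s does NOT reduce to 1 / s; a valid unit for frequency would be e.g. Hz.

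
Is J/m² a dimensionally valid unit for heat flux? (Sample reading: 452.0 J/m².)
No

heat flux has SI base units: kg / s^3
J/m² does NOT reduce to kg / s^3; a valid unit for heat flux would be e.g. W/m².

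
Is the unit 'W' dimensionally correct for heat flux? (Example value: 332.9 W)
No

heat flux has SI base units: kg / s^3
W does NOT reduce to kg / s^3; a valid unit for heat flux would be e.g. W/m².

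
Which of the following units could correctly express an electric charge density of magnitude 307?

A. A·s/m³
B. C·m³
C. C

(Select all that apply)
A

electric charge density has SI base units: A * s / m^3

Checking each option against A * s / m^3:
  A. A·s/m³: ✓ matches
  B. C·m³: ✗ does not match
  C. C: ✗ does not match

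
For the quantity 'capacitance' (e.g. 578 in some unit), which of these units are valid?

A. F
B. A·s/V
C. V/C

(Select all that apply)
A, B

capacitance has SI base units: A^2 * s^4 / (kg * m^2)

Checking each option against A^2 * s^4 / (kg * m^2):
  A. F: ✓ matches
  B. A·s/V: ✓ matches
  C. V/C: ✗ does not match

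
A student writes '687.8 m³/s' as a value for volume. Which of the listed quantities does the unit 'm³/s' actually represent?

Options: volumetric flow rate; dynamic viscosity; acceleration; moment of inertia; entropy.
volumetric flow rate

volume should have units dimensionally equivalent to m^3 (e.g. m³).
The given unit 'm³/s' reduces to m^3 / s. Of the listed options, that is the dimensionality of volumetric flow rate.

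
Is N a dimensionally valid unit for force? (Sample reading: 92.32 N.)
Yes

force has SI base units: kg * m / s^2
N reduces to the same SI base units, so it is a valid unit for force.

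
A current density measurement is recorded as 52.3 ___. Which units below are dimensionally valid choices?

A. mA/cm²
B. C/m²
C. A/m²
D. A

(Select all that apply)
A, C

current density has SI base units: A / m^2

Checking each option against A / m^2:
  A. mA/cm²: ✓ matches
  B. C/m²: ✗ does not match
  C. A/m²: ✓ matches
  D. A: ✗ does not match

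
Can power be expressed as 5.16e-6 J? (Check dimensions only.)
No

power has SI base units: kg * m^2 / s^3
J does NOT reduce to kg * m^2 / s^3; a valid unit for power would be e.g. W.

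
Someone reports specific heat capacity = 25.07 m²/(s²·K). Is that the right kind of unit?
Yes

specific heat capacity has SI base units: m^2 / (s^2 * K)
m²/(s²·K) reduces to the same SI base units, so it is a valid unit for specific heat capacity.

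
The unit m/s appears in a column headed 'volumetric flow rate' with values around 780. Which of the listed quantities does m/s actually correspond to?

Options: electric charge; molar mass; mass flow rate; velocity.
velocity

volumetric flow rate should have units dimensionally equivalent to m^3 / s (e.g. m³/s).
The given unit 'm/s' reduces to m / s. Of the listed options, that is the dimensionality of velocity.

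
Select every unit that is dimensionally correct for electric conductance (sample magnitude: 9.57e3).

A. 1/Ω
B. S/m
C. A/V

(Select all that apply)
A, C

electric conductance has SI base units: A^2 * s^3 / (kg * m^2)

Checking each option against A^2 * s^3 / (kg * m^2):
  A. 1/Ω: ✓ matches
  B. S/m: ✗ does not match
  C. A/V: ✓ matches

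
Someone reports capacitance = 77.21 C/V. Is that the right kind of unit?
Yes

capacitance has SI base units: A^2 * s^4 / (kg * m^2)
C/V reduces to the same SI base units, so it is a valid unit for capacitance.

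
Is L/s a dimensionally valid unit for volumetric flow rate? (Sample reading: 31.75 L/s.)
Yes

volumetric flow rate has SI base units: m^3 / s
L/s reduces to the same SI base units, so it is a valid unit for volumetric flow rate.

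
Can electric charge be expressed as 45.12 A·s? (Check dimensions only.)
Yes

electric charge has SI base units: A * s
A·s reduces to the same SI base units, so it is a valid unit for electric charge.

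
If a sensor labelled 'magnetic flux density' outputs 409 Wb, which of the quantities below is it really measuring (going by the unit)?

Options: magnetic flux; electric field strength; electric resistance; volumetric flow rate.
magnetic flux

magnetic flux density should have units dimensionally equivalent to kg / (A * s^2) (e.g. T).
The given unit 'Wb' reduces to kg * m^2 / (A * s^2). Of the listed options, that is the dimensionality of magnetic flux.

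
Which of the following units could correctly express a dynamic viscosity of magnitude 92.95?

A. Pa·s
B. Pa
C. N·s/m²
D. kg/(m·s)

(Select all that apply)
A, C, D

dynamic viscosity has SI base units: kg / (m * s)

Checking each option against kg / (m * s):
  A. Pa·s: ✓ matches
  B. Pa: ✗ does not match
  C. N·s/m²: ✓ matches
  D. kg/(m·s): ✓ matches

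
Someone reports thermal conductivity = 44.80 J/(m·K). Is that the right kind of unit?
No

thermal conductivity has SI base units: kg * m / (s^3 * K)
J/(m·K) does NOT reduce to kg * m / (s^3 * K); a valid unit for thermal conductivity would be e.g. W/(m·K).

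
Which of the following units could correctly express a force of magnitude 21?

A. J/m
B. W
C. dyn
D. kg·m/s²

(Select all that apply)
A, C, D

force has SI base units: kg * m / s^2

Checking each option against kg * m / s^2:
  A. J/m: ✓ matches
  B. W: ✗ does not match
  C. dyn: ✓ matches
  D. kg·m/s²: ✓ matches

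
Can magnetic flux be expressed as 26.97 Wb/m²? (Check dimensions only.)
No

magnetic flux has SI base units: kg * m^2 / (A * s^2)
Wb/m² does NOT reduce to kg * m^2 / (A * s^2); a valid unit for magnetic flux would be e.g. Wb.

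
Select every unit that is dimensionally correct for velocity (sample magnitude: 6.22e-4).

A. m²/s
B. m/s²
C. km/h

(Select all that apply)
C

velocity has SI base units: m / s

Checking each option against m / s:
  A. m²/s: ✗ does not match
  B. m/s²: ✗ does not match
  C. km/h: ✓ matches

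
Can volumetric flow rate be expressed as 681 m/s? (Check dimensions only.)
No

volumetric flow rate has SI base units: m^3 / s
m/s does NOT reduce to m^3 / s; a valid unit for volumetric flow rate would be e.g. m³/s.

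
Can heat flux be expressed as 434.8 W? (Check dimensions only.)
No

heat flux has SI base units: kg / s^3
W does NOT reduce to kg / s^3; a valid unit for heat flux would be e.g. W/m².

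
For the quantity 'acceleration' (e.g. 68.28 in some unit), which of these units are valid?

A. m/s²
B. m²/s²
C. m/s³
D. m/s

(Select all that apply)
A

acceleration has SI base units: m / s^2

Checking each option against m / s^2:
  A. m/s²: ✓ matches
  B. m²/s²: ✗ does not match
  C. m/s³: ✗ does not match
  D. m/s: ✗ does not match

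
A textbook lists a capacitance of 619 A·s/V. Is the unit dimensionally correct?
Yes

capacitance has SI base units: A^2 * s^4 / (kg * m^2)
A·s/V reduces to the same SI base units, so it is a valid unit for capacitance.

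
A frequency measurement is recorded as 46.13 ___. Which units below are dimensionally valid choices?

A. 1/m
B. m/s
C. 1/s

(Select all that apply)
C

frequency has SI base units: 1 / s

Checking each option against 1 / s:
  A. 1/m: ✗ does not match
  B. m/s: ✗ does not match
  C. 1/s: ✓ matches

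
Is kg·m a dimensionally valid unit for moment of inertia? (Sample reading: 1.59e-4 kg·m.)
No

moment of inertia has SI base units: kg * m^2
kg·m does NOT reduce to kg * m^2; a valid unit for moment of inertia would be e.g. kg·m².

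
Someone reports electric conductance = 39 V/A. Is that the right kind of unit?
No

electric conductance has SI base units: A^2 * s^3 / (kg * m^2)
V/A does NOT reduce to A^2 * s^3 / (kg * m^2); a valid unit for electric conductance would be e.g. S.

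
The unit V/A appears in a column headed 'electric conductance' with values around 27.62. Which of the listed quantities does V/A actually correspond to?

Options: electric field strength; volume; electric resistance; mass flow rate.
electric resistance

electric conductance should have units dimensionally equivalent to A^2 * s^3 / (kg * m^2) (e.g. S).
The given unit 'V/A' reduces to kg * m^2 / (A^2 * s^3). Of the listed options, that is the dimensionality of electric resistance.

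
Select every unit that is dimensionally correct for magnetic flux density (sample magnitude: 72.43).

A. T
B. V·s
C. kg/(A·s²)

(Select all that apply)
A, C

magnetic flux density has SI base units: kg / (A * s^2)

Checking each option against kg / (A * s^2):
  A. T: ✓ matches
  B. V·s: ✗ does not match
  C. kg/(A·s²): ✓ matches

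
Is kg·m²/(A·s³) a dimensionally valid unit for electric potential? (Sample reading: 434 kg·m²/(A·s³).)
Yes

electric potential has SI base units: kg * m^2 / (A * s^3)
kg·m²/(A·s³) reduces to the same SI base units, so it is a valid unit for electric potential.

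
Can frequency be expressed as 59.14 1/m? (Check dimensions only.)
No

frequency has SI base units: 1 / s
1/m does NOT reduce to 1 / s; a valid unit for frequency would be e.g. Hz.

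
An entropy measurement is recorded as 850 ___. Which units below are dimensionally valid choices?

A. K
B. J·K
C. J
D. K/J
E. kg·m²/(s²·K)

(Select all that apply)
E

entropy has SI base units: kg * m^2 / (s^2 * K)

Checking each option against kg * m^2 / (s^2 * K):
  A. K: ✗ does not match
  B. J·K: ✗ does not match
  C. J: ✗ does not match
  D. K/J: ✗ does not match
  E. kg·m²/(s²·K): ✓ matches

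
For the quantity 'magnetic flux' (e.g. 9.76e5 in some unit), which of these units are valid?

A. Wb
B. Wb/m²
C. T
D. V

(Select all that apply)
A

magnetic flux has SI base units: kg * m^2 / (A * s^2)

Checking each option against kg * m^2 / (A * s^2):
  A. Wb: ✓ matches
  B. Wb/m²: ✗ does not match
  C. T: ✗ does not match
  D. V: ✗ does not match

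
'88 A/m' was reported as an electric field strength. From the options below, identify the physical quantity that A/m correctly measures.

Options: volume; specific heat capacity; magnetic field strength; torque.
magnetic field strength

electric field strength should have units dimensionally equivalent to kg * m / (A * s^3) (e.g. V/m).
The given unit 'A/m' reduces to A / m. Of the listed options, that is the dimensionality of magnetic field strength.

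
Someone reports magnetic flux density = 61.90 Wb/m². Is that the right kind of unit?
Yes

magnetic flux density has SI base units: kg / (A * s^2)
Wb/m² reduces to the same SI base units, so it is a valid unit for magnetic flux density.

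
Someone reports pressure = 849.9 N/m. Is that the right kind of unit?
No

pressure has SI base units: kg / (m * s^2)
N/m does NOT reduce to kg / (m * s^2); a valid unit for pressure would be e.g. Pa.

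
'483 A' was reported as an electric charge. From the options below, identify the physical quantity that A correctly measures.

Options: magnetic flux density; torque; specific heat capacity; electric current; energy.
electric current

electric charge should have units dimensionally equivalent to A * s (e.g. C).
The given unit 'A' reduces to A. Of the listed options, that is the dimensionality of electric current.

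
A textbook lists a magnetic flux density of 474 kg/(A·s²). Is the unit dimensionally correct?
Yes

magnetic flux density has SI base units: kg / (A * s^2)
kg/(A·s²) reduces to the same SI base units, so it is a valid unit for magnetic flux density.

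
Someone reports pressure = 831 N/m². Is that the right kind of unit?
Yes

pressure has SI base units: kg / (m * s^2)
N/m² reduces to the same SI base units, so it is a valid unit for pressure.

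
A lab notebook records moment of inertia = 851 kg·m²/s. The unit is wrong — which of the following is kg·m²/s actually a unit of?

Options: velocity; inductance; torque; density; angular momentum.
angular momentum

moment of inertia should have units dimensionally equivalent to kg * m^2 (e.g. kg·m²).
The given unit 'kg·m²/s' reduces to kg * m^2 / s. Of the listed options, that is the dimensionality of angular momentum.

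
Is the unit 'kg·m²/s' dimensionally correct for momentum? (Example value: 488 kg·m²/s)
No

momentum has SI base units: kg * m / s
kg·m²/s does NOT reduce to kg * m / s; a valid unit for momentum would be e.g. kg·m/s.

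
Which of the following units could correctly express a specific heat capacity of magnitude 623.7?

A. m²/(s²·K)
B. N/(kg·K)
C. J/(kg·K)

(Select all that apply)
A, C

specific heat capacity has SI base units: m^2 / (s^2 * K)

Checking each option against m^2 / (s^2 * K):
  A. m²/(s²·K): ✓ matches
  B. N/(kg·K): ✗ does not match
  C. J/(kg·K): ✓ matches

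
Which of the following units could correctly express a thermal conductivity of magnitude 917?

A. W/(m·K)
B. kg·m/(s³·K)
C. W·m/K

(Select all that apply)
A, B

thermal conductivity has SI base units: kg * m / (s^3 * K)

Checking each option against kg * m / (s^3 * K):
  A. W/(m·K): ✓ matches
  B. kg·m/(s³·K): ✓ matches
  C. W·m/K: ✗ does not match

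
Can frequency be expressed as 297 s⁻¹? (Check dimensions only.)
Yes

frequency has SI base units: 1 / s
s⁻¹ reduces to the same SI base units, so it is a valid unit for frequency.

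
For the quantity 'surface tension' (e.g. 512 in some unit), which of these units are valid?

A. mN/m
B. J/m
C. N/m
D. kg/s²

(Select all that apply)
A, C, D

surface tension has SI base units: kg / s^2

Checking each option against kg / s^2:
  A. mN/m: ✓ matches
  B. J/m: ✗ does not match
  C. N/m: ✓ matches
  D. kg/s²: ✓ matches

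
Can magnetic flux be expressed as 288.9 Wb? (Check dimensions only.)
Yes

magnetic flux has SI base units: kg * m^2 / (A * s^2)
Wb reduces to the same SI base units, so it is a valid unit for magnetic flux.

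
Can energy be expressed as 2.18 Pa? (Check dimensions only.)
No

energy has SI base units: kg * m^2 / s^2
Pa does NOT reduce to kg * m^2 / s^2; a valid unit for energy would be e.g. J.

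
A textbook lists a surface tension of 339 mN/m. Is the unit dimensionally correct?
Yes

surface tension has SI base units: kg / s^2
mN/m reduces to the same SI base units, so it is a valid unit for surface tension.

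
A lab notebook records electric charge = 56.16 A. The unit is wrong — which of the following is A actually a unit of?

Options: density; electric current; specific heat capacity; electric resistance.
electric current

electric charge should have units dimensionally equivalent to A * s (e.g. C).
The given unit 'A' reduces to A. Of the listed options, that is the dimensionality of electric current.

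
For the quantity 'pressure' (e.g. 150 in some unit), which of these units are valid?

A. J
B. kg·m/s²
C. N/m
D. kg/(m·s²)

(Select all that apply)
D

pressure has SI base units: kg / (m * s^2)

Checking each option against kg / (m * s^2):
  A. J: ✗ does not match
  B. kg·m/s²: ✗ does not match
  C. N/m: ✗ does not match
  D. kg/(m·s²): ✓ matches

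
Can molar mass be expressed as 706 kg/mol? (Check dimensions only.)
Yes

molar mass has SI base units: kg / mol
kg/mol reduces to the same SI base units, so it is a valid unit for molar mass.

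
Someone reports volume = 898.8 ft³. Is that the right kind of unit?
Yes

volume has SI base units: m^3
ft³ reduces to the same SI base units, so it is a valid unit for volume.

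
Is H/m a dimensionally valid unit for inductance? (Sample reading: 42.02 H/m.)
No

inductance has SI base units: kg * m^2 / (A^2 * s^2)
H/m does NOT reduce to kg * m^2 / (A^2 * s^2); a valid unit for inductance would be e.g. H.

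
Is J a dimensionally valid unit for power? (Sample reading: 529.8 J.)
No

power has SI base units: kg * m^2 / s^3
J does NOT reduce to kg * m^2 / s^3; a valid unit for power would be e.g. W.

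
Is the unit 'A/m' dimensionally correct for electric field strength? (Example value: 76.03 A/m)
No

electric field strength has SI base units: kg * m / (A * s^3)
A/m does NOT reduce to kg * m / (A * s^3); a valid unit for electric field strength would be e.g. V/m.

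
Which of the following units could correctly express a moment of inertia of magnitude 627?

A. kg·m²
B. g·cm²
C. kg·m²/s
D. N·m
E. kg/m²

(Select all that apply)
A, B

moment of inertia has SI base units: kg * m^2

Checking each option against kg * m^2:
  A. kg·m²: ✓ matches
  B. g·cm²: ✓ matches
  C. kg·m²/s: ✗ does not match
  D. N·m: ✗ does not match
  E. kg/m²: ✗ does not match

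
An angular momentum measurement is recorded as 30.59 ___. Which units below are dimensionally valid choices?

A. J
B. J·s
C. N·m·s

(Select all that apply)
B, C

angular momentum has SI base units: kg * m^2 / s

Checking each option against kg * m^2 / s:
  A. J: ✗ does not match
  B. J·s: ✓ matches
  C. N·m·s: ✓ matches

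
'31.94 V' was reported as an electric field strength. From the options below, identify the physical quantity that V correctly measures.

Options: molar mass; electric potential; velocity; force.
electric potential

electric field strength should have units dimensionally equivalent to kg * m / (A * s^3) (e.g. V/m).
The given unit 'V' reduces to kg * m^2 / (A * s^3). Of the listed options, that is the dimensionality of electric potential.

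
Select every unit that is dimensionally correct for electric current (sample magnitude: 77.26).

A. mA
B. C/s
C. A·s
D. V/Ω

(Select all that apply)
A, B, D

electric current has SI base units: A

Checking each option against A:
  A. mA: ✓ matches
  B. C/s: ✓ matches
  C. A·s: ✗ does not match
  D. V/Ω: ✓ matches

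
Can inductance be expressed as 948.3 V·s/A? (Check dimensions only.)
Yes

inductance has SI base units: kg * m^2 / (A^2 * s^2)
V·s/A reduces to the same SI base units, so it is a valid unit for inductance.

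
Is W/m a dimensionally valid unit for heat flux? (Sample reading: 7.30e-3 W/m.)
No

heat flux has SI base units: kg / s^3
W/m does NOT reduce to kg / s^3; a valid unit for heat flux would be e.g. W/m².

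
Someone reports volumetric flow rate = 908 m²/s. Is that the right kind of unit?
No

volumetric flow rate has SI base units: m^3 / s
m²/s does NOT reduce to m^3 / s; a valid unit for volumetric flow rate would be e.g. m³/s.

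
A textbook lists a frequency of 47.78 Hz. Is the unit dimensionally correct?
Yes

frequency has SI base units: 1 / s
Hz reduces to the same SI base units, so it is a valid unit for frequency.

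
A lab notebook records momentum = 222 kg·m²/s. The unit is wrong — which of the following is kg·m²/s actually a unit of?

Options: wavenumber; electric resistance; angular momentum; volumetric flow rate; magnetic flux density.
angular momentum

momentum should have units dimensionally equivalent to kg * m / s (e.g. kg·m/s).
The given unit 'kg·m²/s' reduces to kg * m^2 / s. Of the listed options, that is the dimensionality of angular momentum.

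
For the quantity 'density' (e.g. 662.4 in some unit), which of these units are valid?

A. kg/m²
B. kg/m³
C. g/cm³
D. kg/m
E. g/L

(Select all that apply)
B, C, E

density has SI base units: kg / m^3

Checking each option against kg / m^3:
  A. kg/m²: ✗ does not match
  B. kg/m³: ✓ matches
  C. g/cm³: ✓ matches
  D. kg/m: ✗ does not match
  E. g/L: ✓ matches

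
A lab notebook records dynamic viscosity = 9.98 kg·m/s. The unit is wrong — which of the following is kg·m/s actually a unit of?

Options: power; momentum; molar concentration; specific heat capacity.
momentum

dynamic viscosity should have units dimensionally equivalent to kg / (m * s) (e.g. Pa·s).
The given unit 'kg·m/s' reduces to kg * m / s. Of the listed options, that is the dimensionality of momentum.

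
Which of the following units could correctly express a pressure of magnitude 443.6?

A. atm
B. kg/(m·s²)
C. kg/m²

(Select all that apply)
A, B

pressure has SI base units: kg / (m * s^2)

Checking each option against kg / (m * s^2):
  A. atm: ✓ matches
  B. kg/(m·s²): ✓ matches
  C. kg/m²: ✗ does not match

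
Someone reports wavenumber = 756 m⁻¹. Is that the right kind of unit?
Yes

wavenumber has SI base units: 1 / m
m⁻¹ reduces to the same SI base units, so it is a valid unit for wavenumber.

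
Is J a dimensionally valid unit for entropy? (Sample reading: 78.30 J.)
No

entropy has SI base units: kg * m^2 / (s^2 * K)
J does NOT reduce to kg * m^2 / (s^2 * K); a valid unit for entropy would be e.g. J/K.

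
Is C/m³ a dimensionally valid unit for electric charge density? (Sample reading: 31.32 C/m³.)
Yes

electric charge density has SI base units: A * s / m^3
C/m³ reduces to the same SI base units, so it is a valid unit for electric charge density.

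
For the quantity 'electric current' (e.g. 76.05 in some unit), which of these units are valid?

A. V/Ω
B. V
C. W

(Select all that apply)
A

electric current has SI base units: A

Checking each option against A:
  A. V/Ω: ✓ matches
  B. V: ✗ does not match
  C. W: ✗ does not match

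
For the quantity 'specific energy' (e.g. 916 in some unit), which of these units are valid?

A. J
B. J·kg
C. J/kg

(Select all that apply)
C

specific energy has SI base units: m^2 / s^2

Checking each option against m^2 / s^2:
  A. J: ✗ does not match
  B. J·kg: ✗ does not match
  C. J/kg: ✓ matches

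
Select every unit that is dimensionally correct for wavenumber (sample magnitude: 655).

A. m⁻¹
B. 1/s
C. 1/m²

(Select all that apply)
A

wavenumber has SI base units: 1 / m

Checking each option against 1 / m:
  A. m⁻¹: ✓ matches
  B. 1/s: ✗ does not match
  C. 1/m²: ✗ does not match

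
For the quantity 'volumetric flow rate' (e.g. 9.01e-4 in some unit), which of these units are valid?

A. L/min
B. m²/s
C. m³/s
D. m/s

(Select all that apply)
A, C

volumetric flow rate has SI base units: m^3 / s

Checking each option against m^3 / s:
  A. L/min: ✓ matches
  B. m²/s: ✗ does not match
  C. m³/s: ✓ matches
  D. m/s: ✗ does not match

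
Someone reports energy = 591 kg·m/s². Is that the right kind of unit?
No

energy has SI base units: kg * m^2 / s^2
kg·m/s² does NOT reduce to kg * m^2 / s^2; a valid unit for energy would be e.g. J.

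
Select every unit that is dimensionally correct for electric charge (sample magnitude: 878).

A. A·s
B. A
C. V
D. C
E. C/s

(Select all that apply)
A, D

electric charge has SI base units: A * s

Checking each option against A * s:
  A. A·s: ✓ matches
  B. A: ✗ does not match
  C. V: ✗ does not match
  D. C: ✓ matches
  E. C/s: ✗ does not match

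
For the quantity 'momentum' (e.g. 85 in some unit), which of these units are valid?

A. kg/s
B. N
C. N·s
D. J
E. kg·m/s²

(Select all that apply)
C

momentum has SI base units: kg * m / s

Checking each option against kg * m / s:
  A. kg/s: ✗ does not match
  B. N: ✗ does not match
  C. N·s: ✓ matches
  D. J: ✗ does not match
  E. kg·m/s²: ✗ does not match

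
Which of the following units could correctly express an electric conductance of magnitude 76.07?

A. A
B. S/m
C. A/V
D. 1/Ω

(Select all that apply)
C, D

electric conductance has SI base units: A^2 * s^3 / (kg * m^2)

Checking each option against A^2 * s^3 / (kg * m^2):
  A. A: ✗ does not match
  B. S/m: ✗ does not match
  C. A/V: ✓ matches
  D. 1/Ω: ✓ matches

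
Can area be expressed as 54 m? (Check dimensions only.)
No

area has SI base units: m^2
m does NOT reduce to m^2; a valid unit for area would be e.g. m².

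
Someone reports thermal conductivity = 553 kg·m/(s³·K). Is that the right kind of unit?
Yes

thermal conductivity has SI base units: kg * m / (s^3 * K)
kg·m/(s³·K) reduces to the same SI base units, so it is a valid unit for thermal conductivity.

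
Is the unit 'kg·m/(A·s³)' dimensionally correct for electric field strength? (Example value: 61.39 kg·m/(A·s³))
Yes

electric field strength has SI base units: kg * m / (A * s^3)
kg·m/(A·s³) reduces to the same SI base units, so it is a valid unit for electric field strength.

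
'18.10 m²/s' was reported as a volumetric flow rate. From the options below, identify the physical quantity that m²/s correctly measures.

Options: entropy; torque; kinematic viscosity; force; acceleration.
kinematic viscosity

volumetric flow rate should have units dimensionally equivalent to m^3 / s (e.g. m³/s).
The given unit 'm²/s' reduces to m^2 / s. Of the listed options, that is the dimensionality of kinematic viscosity.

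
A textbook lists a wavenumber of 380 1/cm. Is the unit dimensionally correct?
Yes

wavenumber has SI base units: 1 / m
1/cm reduces to the same SI base units, so it is a valid unit for wavenumber.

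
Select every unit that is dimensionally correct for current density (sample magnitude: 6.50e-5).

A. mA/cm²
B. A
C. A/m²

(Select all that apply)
A, C

current density has SI base units: A / m^2

Checking each option against A / m^2:
  A. mA/cm²: ✓ matches
  B. A: ✗ does not match
  C. A/m²: ✓ matches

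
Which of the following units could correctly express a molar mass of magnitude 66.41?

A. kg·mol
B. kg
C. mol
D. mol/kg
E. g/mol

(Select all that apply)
E

molar mass has SI base units: kg / mol

Checking each option against kg / mol:
  A. kg·mol: ✗ does not match
  B. kg: ✗ does not match
  C. mol: ✗ does not match
  D. mol/kg: ✗ does not match
  E. g/mol: ✓ matches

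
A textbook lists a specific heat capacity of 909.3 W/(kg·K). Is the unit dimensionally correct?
No

specific heat capacity has SI base units: m^2 / (s^2 * K)
W/(kg·K) does NOT reduce to m^2 / (s^2 * K); a valid unit for specific heat capacity would be e.g. J/(kg·K).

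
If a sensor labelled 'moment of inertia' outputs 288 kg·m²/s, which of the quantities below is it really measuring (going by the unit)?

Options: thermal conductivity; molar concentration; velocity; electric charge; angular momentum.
angular momentum

moment of inertia should have units dimensionally equivalent to kg * m^2 (e.g. kg·m²).
The given unit 'kg·m²/s' reduces to kg * m^2 / s. Of the listed options, that is the dimensionality of angular momentum.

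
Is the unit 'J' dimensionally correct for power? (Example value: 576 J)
No

power has SI base units: kg * m^2 / s^3
J does NOT reduce to kg * m^2 / s^3; a valid unit for power would be e.g. W.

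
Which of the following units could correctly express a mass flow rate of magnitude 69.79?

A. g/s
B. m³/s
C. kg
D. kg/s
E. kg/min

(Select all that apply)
A, D, E

mass flow rate has SI base units: kg / s

Checking each option against kg / s:
  A. g/s: ✓ matches
  B. m³/s: ✗ does not match
  C. kg: ✗ does not match
  D. kg/s: ✓ matches
  E. kg/min: ✓ matches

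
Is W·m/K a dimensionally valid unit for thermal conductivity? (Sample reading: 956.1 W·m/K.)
No

thermal conductivity has SI base units: kg * m / (s^3 * K)
W·m/K does NOT reduce to kg * m / (s^3 * K); a valid unit for thermal conductivity would be e.g. W/(m·K).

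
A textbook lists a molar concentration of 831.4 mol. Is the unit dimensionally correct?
No

molar concentration has SI base units: mol / m^3
mol does NOT reduce to mol / m^3; a valid unit for molar concentration would be e.g. mol/m³.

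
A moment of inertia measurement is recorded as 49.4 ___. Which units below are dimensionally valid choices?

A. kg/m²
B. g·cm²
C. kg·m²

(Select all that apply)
B, C

moment of inertia has SI base units: kg * m^2

Checking each option against kg * m^2:
  A. kg/m²: ✗ does not match
  B. g·cm²: ✓ matches
  C. kg·m²: ✓ matches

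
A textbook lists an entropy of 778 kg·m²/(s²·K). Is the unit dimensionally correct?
Yes

entropy has SI base units: kg * m^2 / (s^2 * K)
kg·m²/(s²·K) reduces to the same SI base units, so it is a valid unit for entropy.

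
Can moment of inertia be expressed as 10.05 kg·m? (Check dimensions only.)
No

moment of inertia has SI base units: kg * m^2
kg·m does NOT reduce to kg * m^2; a valid unit for moment of inertia would be e.g. kg·m².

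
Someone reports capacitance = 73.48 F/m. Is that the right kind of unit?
No

capacitance has SI base units: A^2 * s^4 / (kg * m^2)
F/m does NOT reduce to A^2 * s^4 / (kg * m^2); a valid unit for capacitance would be e.g. F.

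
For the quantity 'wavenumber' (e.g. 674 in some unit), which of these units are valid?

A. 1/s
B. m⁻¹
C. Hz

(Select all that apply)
B

wavenumber has SI base units: 1 / m

Checking each option against 1 / m:
  A. 1/s: ✗ does not match
  B. m⁻¹: ✓ matches
  C. Hz: ✗ does not match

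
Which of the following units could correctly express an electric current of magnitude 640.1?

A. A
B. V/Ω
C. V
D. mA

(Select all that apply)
A, B, D

electric current has SI base units: A

Checking each option against A:
  A. A: ✓ matches
  B. V/Ω: ✓ matches
  C. V: ✗ does not match
  D. mA: ✓ matches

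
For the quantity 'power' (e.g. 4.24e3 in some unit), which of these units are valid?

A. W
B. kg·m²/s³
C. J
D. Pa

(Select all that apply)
A, B

power has SI base units: kg * m^2 / s^3

Checking each option against kg * m^2 / s^3:
  A. W: ✓ matches
  B. kg·m²/s³: ✓ matches
  C. J: ✗ does not match
  D. Pa: ✗ does not match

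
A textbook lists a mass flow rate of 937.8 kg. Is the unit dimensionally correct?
No

mass flow rate has SI base units: kg / s
kg does NOT reduce to kg / s; a valid unit for mass flow rate would be e.g. kg/s.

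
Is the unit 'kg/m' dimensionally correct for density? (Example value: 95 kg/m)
No

density has SI base units: kg / m^3
kg/m does NOT reduce to kg / m^3; a valid unit for density would be e.g. kg/m³.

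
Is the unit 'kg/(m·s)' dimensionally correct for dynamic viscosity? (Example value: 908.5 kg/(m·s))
Yes

dynamic viscosity has SI base units: kg / (m * s)
kg/(m·s) reduces to the same SI base units, so it is a valid unit for dynamic viscosity.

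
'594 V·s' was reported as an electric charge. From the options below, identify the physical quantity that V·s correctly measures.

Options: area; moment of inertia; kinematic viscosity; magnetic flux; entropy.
magnetic flux

electric charge should have units dimensionally equivalent to A * s (e.g. C).
The given unit 'V·s' reduces to kg * m^2 / (A * s^2). Of the listed options, that is the dimensionality of magnetic flux.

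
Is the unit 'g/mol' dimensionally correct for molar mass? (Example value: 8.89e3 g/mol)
Yes

molar mass has SI base units: kg / mol
g/mol reduces to the same SI base units, so it is a valid unit for molar mass.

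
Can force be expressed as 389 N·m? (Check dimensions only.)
No

force has SI base units: kg * m / s^2
N·m does NOT reduce to kg * m / s^2; a valid unit for force would be e.g. N.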